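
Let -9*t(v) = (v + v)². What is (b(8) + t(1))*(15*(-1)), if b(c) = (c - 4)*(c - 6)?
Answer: -340/3 ≈ -113.33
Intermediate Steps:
t(v) = -4*v²/9 (t(v) = -(v + v)²/9 = -4*v²/9)
b(c) = (-6 + c)*(-4 + c) (b(c) = (-4 + c)*(-6 + c) = (-6 + c)*(-4 + c))
(b(8) + t(1))*(15*(-1)) = ((24 + 8² - 10*8) - 4/9*1²)*(15*(-1)) = ((24 + 64 - 80) - 4/9*1)*(-15) = (8 - 4/9)*(-15) = (68/9)*(-15) = -340/3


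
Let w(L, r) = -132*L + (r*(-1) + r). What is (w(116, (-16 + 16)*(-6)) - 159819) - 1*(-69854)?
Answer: -105277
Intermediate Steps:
w(L, r) = -132*L (w(L, r) = -132*L + (-r + r) = -132*L + 0 = -132*L)
(w(116, (-16 + 16)*(-6)) - 159819) - 1*(-69854) = (-132*116 - 159819) - 1*(-69854) = (-15312 - 159819) + 69854 = -175131 + 69854 = -105277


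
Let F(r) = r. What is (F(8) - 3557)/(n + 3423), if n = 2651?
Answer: -3549/6074 ≈ -0.58429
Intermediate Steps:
(F(8) - 3557)/(n + 3423) = (8 - 3557)/(2651 + 3423) = -3549/6074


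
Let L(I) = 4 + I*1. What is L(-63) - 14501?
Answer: -14560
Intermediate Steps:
L(I) = 4 + I
L(-63) - 14501 = (4 - 63) - 14501 = -59 - 14501 = -14560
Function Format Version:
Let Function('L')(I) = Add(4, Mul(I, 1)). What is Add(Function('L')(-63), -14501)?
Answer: -14560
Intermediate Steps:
Function('L')(I) = Add(4, I)
Add(Function('L')(-63), -14501) = Add(Add(4, -63), -14501) = Add(-59, -14501) = -14560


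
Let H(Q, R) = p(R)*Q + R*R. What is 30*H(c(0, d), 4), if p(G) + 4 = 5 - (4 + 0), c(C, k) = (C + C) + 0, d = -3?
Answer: 480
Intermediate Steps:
c(C, k) = 2*C (c(C, k) = 2*C + 0 = 2*C)
p(G) = -3 (p(G) = -4 + (5 - (4 + 0)) = -4 + (5 - 1*4) = -4 + (5 - 4) = -4 + 1 = -3)
H(Q, R) = R² - 3*Q (H(Q, R) = -3*Q + R*R = -3*Q + R² = R² - 3*Q)
30*H(c(0, d), 4) = 30*(4² - 6*0) = 30*(16 - 3*0) = 30*(16 + 0) = 30*16 = 480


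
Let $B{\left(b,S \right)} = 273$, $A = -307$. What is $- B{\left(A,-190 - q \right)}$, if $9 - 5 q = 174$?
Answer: $-273$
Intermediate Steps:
$q = -33$ ($q = \frac{9}{5} - \frac{174}{5} = -33$)
$- B{\left(A,-190 - q \right)} = \left(-1\right) 273 = -273$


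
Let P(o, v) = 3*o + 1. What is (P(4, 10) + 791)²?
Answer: 646416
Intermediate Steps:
P(o, v) = 1 + 3*o
(P(4, 10) + 791)² = ((1 + 3*4) + 791)² = ((1 + 12) + 791)² = (13 + 791)² = 804² = 646416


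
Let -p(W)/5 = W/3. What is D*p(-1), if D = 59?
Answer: 295/3 ≈ 98.333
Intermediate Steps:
p(W) = -5*W/3
D*p(-1) = 59*(-5/3*(-1)) = 59*(5/3) = 295/3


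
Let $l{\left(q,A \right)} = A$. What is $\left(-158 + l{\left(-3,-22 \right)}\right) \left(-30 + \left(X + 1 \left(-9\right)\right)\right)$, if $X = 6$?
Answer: $5940$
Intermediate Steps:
$\left(-158 + l{\left(-3,-22 \right)}\right) \left(-30 + \left(X + 1 \left(-9\right)\right)\right) = \left(-158 - 22\right) \left(-30 + \left(6 + 1 \left(-9\right)\right)\right) = - 180 \left(-30 + \left(6 - 9\right)\right) = - 180 \left(-30 - 3\right) = \left(-180\right) \left(-33\right) = 5940$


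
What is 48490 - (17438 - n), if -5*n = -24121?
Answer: 179381/5 ≈ 35876.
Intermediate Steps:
n = 24121/5 (n = -1/5*(-24121) = 24121/5 ≈ 4824.2)
48490 - (17438 - n) = 48490 - (17438 - 1*24121/5) = 48490 - (17438 - 24121/5) = 48490 - 1*63069/5 = 48490 - 63069/5 = 179381/5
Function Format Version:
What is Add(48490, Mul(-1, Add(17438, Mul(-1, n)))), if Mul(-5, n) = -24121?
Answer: Rational(179381, 5) ≈ 35876.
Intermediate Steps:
n = Rational(24121, 5) (n = Mul(Rational(-1, 5), -24121) = Rational(24121, 5) ≈ 4824.2)
Add(48490, Mul(-1, Add(17438, Mul(-1, n)))) = Add(48490, Mul(-1, Add(17438, Mul(-1, Rational(24121, 5))))) = Add(48490, Mul(-1, Add(17438, Rational(-24121, 5)))) = Add(48490, Mul(-1, Rational(63069, 5))) = Add(48490, Rational(-63069, 5)) = Rational(179381, 5)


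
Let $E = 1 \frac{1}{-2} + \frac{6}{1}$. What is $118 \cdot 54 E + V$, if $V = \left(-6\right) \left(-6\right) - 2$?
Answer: $35080$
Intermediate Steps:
$E = \frac{11}{2}$ ($E = 1 \left(- \frac{1}{2}\right) + 6 \cdot 1 = - \frac{1}{2} + 6 = \frac{11}{2} \approx 5.5$)
$V = 34$ ($V = 36 - 2 = 34$)
$118 \cdot 54 E + V = 118 \cdot 54 \cdot \frac{11}{2} + 34 = 118 \cdot 297 + 34 = 35046 + 34 = 35080$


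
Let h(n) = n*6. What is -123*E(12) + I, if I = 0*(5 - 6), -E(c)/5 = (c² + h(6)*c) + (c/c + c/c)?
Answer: 355470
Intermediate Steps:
h(n) = 6*n
E(c) = -10 - 180*c - 5*c² (E(c) = -5*((c² + (6*6)*c) + (c/c + c/c)) = -5*((c² + 36*c) + (1 + 1)) = -5*((c² + 36*c) + 2) = -5*(2 + c² + 36*c) = -10 - 180*c - 5*c²)
I = 0 (I = 0*(-1) = 0)
-123*E(12) + I = -123*(-10 - 180*12 - 5*12²) + 0 = -123*(-10 - 2160 - 5*144) + 0 = -123*(-10 - 2160 - 720) + 0 = -123*(-2890) + 0 = 355470 + 0 = 355470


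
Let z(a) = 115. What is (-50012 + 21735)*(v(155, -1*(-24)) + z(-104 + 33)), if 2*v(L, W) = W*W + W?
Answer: -11734955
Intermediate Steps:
v(L, W) = W/2 + W²/2 (v(L, W) = (W*W + W)/2 = (W² + W)/2 = (W + W²)/2 = W/2 + W²/2)
(-50012 + 21735)*(v(155, -1*(-24)) + z(-104 + 33)) = (-50012 + 21735)*((-1*(-24))*(1 - 1*(-24))/2 + 115) = -28277*((½)*24*(1 + 24) + 115) = -28277*((½)*24*25 + 115) = -28277*(300 + 115) = -28277*415 = -11734955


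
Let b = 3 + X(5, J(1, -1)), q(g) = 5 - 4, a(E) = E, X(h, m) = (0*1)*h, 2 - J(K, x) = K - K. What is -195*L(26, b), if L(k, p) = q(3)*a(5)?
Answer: -975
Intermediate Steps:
J(K, x) = 2 (J(K, x) = 2 - (K - K) = 2 - 1*0 = 2 + 0 = 2)
X(h, m) = 0 (X(h, m) = 0*h = 0)
q(g) = 1
b = 3 (b = 3 + 0 = 3)
L(k, p) = 5 (L(k, p) = 1*5 = 5)
-195*L(26, b) = -195*5 = -975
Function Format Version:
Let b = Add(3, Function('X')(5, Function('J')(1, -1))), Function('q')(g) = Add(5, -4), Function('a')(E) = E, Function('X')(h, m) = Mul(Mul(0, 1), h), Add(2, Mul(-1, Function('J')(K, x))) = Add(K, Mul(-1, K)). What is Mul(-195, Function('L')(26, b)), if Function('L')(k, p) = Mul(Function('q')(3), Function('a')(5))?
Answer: -975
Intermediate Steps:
Function('J')(K, x) = 2 (Function('J')(K, x) = Add(2, Mul(-1, Add(K, Mul(-1, K)))) = Add(2, Mul(-1, 0)) = Add(2, 0) = 2)
Function('X')(h, m) = 0 (Function('X')(h, m) = Mul(0, h) = 0)
Function('q')(g) = 1
b = 3 (b = Add(3, 0) = 3)
Function('L')(k, p) = 5 (Function('L')(k, p) = Mul(1, 5) = 5)
Mul(-195, Function('L')(26, b)) = Mul(-195, 5) = -975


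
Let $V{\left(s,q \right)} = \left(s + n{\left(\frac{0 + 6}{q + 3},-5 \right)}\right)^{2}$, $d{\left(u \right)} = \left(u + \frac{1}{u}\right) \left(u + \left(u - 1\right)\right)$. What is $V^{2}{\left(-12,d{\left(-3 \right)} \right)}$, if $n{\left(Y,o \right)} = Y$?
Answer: $\frac{748052010000}{38950081} \approx 19205.0$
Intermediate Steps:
$d{\left(u \right)} = \left(-1 + 2 u\right) \left(u + \frac{1}{u}\right)$ ($d{\left(u \right)} = \left(u + \frac{1}{u}\right) \left(u + \left(-1 + u\right)\right) = \left(u + \frac{1}{u}\right) \left(-1 + 2 u\right) = \left(-1 + 2 u\right) \left(u + \frac{1}{u}\right)$)
$V{\left(s,q \right)} = \left(s + \frac{6}{3 + q}\right)^{2}$ ($V{\left(s,q \right)} = \left(s + \frac{0 + 6}{q + 3}\right)^{2} = \left(s + \frac{6}{3 + q}\right)^{2}$)
$V^{2}{\left(-12,d{\left(-3 \right)} \right)} = \left(\left(-12 + \frac{6}{3 + \left(2 - -3 - \frac{1}{-3} + 2 \left(-3\right)^{2}\right)}\right)^{2}\right)^{2} = \left(\left(-12 + \frac{6}{3 + \left(2 + 3 - - \frac{1}{3} + 2 \cdot 9\right)}\right)^{2}\right)^{2} = \left(\left(-12 + \frac{6}{3 + \left(2 + 3 + \frac{1}{3} + 18\right)}\right)^{2}\right)^{2} = \left(\left(-12 + \frac{6}{3 + \frac{70}{3}}\right)^{2}\right)^{2} = \left(\left(-12 + \frac{6}{\frac{79}{3}}\right)^{2}\right)^{2} = \left(\left(-12 + 6 \cdot \frac{3}{79}\right)^{2}\right)^{2} = \left(\left(-12 + \frac{18}{79}\right)^{2}\right)^{2} = \left(\left(- \frac{930}{79}\right)^{2}\right)^{2} = \left(\frac{864900}{6241}\right)^{2} = \frac{748052010000}{38950081}$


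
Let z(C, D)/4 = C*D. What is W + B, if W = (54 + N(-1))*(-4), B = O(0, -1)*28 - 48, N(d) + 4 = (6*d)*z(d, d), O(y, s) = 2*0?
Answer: -152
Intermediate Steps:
z(C, D) = 4*C*D (z(C, D) = 4*(C*D) = 4*C*D)
O(y, s) = 0
N(d) = -4 + 24*d³ (N(d) = -4 + (6*d)*(4*d*d) = -4 + (6*d)*(4*d²) = -4 + 24*d³)
B = -48 (B = 0*28 - 48 = 0 - 48 = -48)
W = -104 (W = (54 + (-4 + 24*(-1)³))*(-4) = (54 + (-4 + 24*(-1)))*(-4) = (54 + (-4 - 24))*(-4) = (54 - 28)*(-4) = 26*(-4) = -104)
W + B = -104 - 48 = -152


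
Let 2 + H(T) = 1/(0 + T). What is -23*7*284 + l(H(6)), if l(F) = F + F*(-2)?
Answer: -274333/6 ≈ -45722.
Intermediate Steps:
H(T) = -2 + 1/T (H(T) = -2 + 1/(0 + T) = -2 + 1/T)
l(F) = -F (l(F) = F - 2*F = -F)
-23*7*284 + l(H(6)) = -23*7*284 - (-2 + 1/6) = -161*284 - (-2 + ⅙) = -45724 - 1*(-11/6) = -45724 + 11/6 = -274333/6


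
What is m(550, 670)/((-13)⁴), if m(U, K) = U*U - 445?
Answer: 23235/2197 ≈ 10.576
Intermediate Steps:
m(U, K) = -445 + U² (m(U, K) = U² - 445 = -445 + U²)
m(550, 670)/((-13)⁴) = (-445 + 550²)/((-13)⁴) = (-445 + 302500)/28561 = 302055*(1/28561) = 23235/2197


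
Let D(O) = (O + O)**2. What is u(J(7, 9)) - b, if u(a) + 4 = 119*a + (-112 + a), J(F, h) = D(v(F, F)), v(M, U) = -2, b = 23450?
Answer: -21646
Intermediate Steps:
D(O) = 4*O**2 (D(O) = (2*O)**2 = 4*O**2)
J(F, h) = 16 (J(F, h) = 4*(-2)**2 = 4*4 = 16)
u(a) = -116 + 120*a (u(a) = -4 + (119*a + (-112 + a)) = -4 + (-112 + 120*a) = -116 + 120*a)
u(J(7, 9)) - b = (-116 + 120*16) - 1*23450 = (-116 + 1920) - 23450 = 1804 - 23450 = -21646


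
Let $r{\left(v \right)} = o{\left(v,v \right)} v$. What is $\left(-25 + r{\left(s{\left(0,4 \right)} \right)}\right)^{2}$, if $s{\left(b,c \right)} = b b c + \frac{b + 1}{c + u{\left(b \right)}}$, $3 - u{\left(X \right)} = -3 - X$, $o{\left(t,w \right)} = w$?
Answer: $\frac{6245001}{10000} \approx 624.5$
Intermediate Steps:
$u{\left(X \right)} = 6 + X$ ($u{\left(X \right)} = 3 - \left(-3 - X\right) = 3 + \left(3 + X\right) = 6 + X$)
$s{\left(b,c \right)} = c b^{2} + \frac{1 + b}{6 + b + c}$ ($s{\left(b,c \right)} = b b c + \frac{b + 1}{c + \left(6 + b\right)} = b^{2} c + \frac{1 + b}{6 + b + c} = c b^{2} + \frac{1 + b}{6 + b + c}$)
$r{\left(v \right)} = v^{2}$ ($r{\left(v \right)} = v v = v^{2}$)
$\left(-25 + r{\left(s{\left(0,4 \right)} \right)}\right)^{2} = \left(-25 + \left(\frac{1 + 0 + 0^{2} \cdot 4^{2} + 4 \cdot 0^{2} \left(6 + 0\right)}{6 + 0 + 4}\right)^{2}\right)^{2} = \left(-25 + \left(\frac{1 + 0 + 0 \cdot 16 + 4 \cdot 0 \cdot 6}{10}\right)^{2}\right)^{2} = \left(-25 + \left(\frac{1 + 0 + 0 + 0}{10}\right)^{2}\right)^{2} = \left(-25 + \left(\frac{1}{10} \cdot 1\right)^{2}\right)^{2} = \left(-25 + \left(\frac{1}{10}\right)^{2}\right)^{2} = \left(-25 + \frac{1}{100}\right)^{2} = \left(- \frac{2499}{100}\right)^{2} = \frac{6245001}{10000}$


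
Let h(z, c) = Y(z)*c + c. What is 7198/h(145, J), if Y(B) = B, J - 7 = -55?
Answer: -3599/3504 ≈ -1.0271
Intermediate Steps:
J = -48 (J = 7 - 55 = -48)
h(z, c) = c + c*z (h(z, c) = z*c + c = c*z + c = c + c*z)
7198/h(145, J) = 7198/((-48*(1 + 145))) = 7198/((-48*146)) = 7198/(-7008) = 7198*(-1/7008) = -3599/3504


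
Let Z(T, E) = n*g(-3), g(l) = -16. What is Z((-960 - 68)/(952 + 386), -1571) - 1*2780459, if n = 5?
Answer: -2780539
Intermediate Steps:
Z(T, E) = -80 (Z(T, E) = 5*(-16) = -80)
Z((-960 - 68)/(952 + 386), -1571) - 1*2780459 = -80 - 1*2780459 = -80 - 2780459 = -2780539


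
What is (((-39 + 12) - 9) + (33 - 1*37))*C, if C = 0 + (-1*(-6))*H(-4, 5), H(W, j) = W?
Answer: 960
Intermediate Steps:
C = -24 (C = 0 - 1*(-6)*(-4) = 0 + 6*(-4) = 0 - 24 = -24)
(((-39 + 12) - 9) + (33 - 1*37))*C = (((-39 + 12) - 9) + (33 - 1*37))*(-24) = ((-27 - 9) + (33 - 37))*(-24) = (-36 - 4)*(-24) = -40*(-24) = 960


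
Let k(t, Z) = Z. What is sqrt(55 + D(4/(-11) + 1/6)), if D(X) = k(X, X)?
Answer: sqrt(238722)/66 ≈ 7.4029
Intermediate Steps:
D(X) = X
sqrt(55 + D(4/(-11) + 1/6)) = sqrt(55 + (4/(-11) + 1/6)) = sqrt(55 + (4*(-1/11) + 1*(1/6))) = sqrt(55 + (-4/11 + 1/6)) = sqrt(55 - 13/66) = sqrt(3617/66) = sqrt(238722)/66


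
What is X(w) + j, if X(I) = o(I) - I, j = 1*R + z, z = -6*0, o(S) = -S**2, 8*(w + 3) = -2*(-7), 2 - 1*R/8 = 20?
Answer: -2309/16 ≈ -144.31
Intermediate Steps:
R = -144 (R = 16 - 8*20 = 16 - 160 = -144)
w = -5/4 (w = -3 + (-2*(-7))/8 = -3 + (1/8)*14 = -3 + 7/4 = -5/4 ≈ -1.2500)
z = 0
j = -144 (j = 1*(-144) + 0 = -144 + 0 = -144)
X(I) = -I - I**2 (X(I) = -I**2 - I = -I - I**2)
X(w) + j = -5*(-1 - 1*(-5/4))/4 - 144 = -5*(-1 + 5/4)/4 - 144 = -5/4*1/4 - 144 = -5/16 - 144 = -2309/16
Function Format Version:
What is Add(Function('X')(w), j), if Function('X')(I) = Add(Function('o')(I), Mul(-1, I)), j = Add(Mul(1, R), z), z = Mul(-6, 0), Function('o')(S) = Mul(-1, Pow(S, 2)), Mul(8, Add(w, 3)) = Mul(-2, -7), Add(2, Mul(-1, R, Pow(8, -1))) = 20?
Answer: Rational(-2309, 16) ≈ -144.31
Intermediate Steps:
R = -144 (R = Add(16, Mul(-8, 20)) = Add(16, -160) = -144)
w = Rational(-5, 4) (w = Add(-3, Mul(Rational(1, 8), Mul(-2, -7))) = Add(-3, Mul(Rational(1, 8), 14)) = Add(-3, Rational(7, 4)) = Rational(-5, 4) ≈ -1.2500)
z = 0
j = -144 (j = Add(Mul(1, -144), 0) = Add(-144, 0) = -144)
Function('X')(I) = Add(Mul(-1, I), Mul(-1, Pow(I, 2))) (Function('X')(I) = Add(Mul(-1, Pow(I, 2)), Mul(-1, I)) = Add(Mul(-1, I), Mul(-1, Pow(I, 2))))
Add(Function('X')(w), j) = Add(Mul(Rational(-5, 4), Add(-1, Mul(-1, Rational(-5, 4)))), -144) = Add(Mul(Rational(-5, 4), Add(-1, Rational(5, 4))), -144) = Add(Mul(Rational(-5, 4), Rational(1, 4)), -144) = Add(Rational(-5, 16), -144) = Rational(-2309, 16)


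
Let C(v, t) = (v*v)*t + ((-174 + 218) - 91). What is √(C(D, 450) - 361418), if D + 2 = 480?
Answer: √102456335 ≈ 10122.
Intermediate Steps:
D = 478 (D = -2 + 480 = 478)
C(v, t) = -47 + t*v² (C(v, t) = v²*t + (44 - 91) = t*v² - 47 = -47 + t*v²)
√(C(D, 450) - 361418) = √((-47 + 450*478²) - 361418) = √((-47 + 450*228484) - 361418) = √((-47 + 102817800) - 361418) = √(102817753 - 361418) = √102456335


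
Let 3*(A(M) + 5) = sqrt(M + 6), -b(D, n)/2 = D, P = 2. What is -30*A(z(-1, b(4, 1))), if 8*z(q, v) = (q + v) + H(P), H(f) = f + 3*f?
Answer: 150 - 5*sqrt(94)/2 ≈ 125.76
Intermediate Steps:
b(D, n) = -2*D
H(f) = 4*f
z(q, v) = 1 + q/8 + v/8 (z(q, v) = ((q + v) + 4*2)/8 = ((q + v) + 8)/8 = (8 + q + v)/8 = 1 + q/8 + v/8)
A(M) = -5 + sqrt(6 + M)/3 (A(M) = -5 + sqrt(M + 6)/3 = -5 + sqrt(6 + M)/3)
-30*A(z(-1, b(4, 1))) = -30*(-5 + sqrt(6 + (1 + (1/8)*(-1) + (-2*4)/8))/3) = -30*(-5 + sqrt(6 + (1 - 1/8 + (1/8)*(-8)))/3) = -30*(-5 + sqrt(6 + (1 - 1/8 - 1))/3) = -30*(-5 + sqrt(6 - 1/8)/3) = -30*(-5 + sqrt(47/8)/3) = -30*(-5 + (sqrt(94)/4)/3) = -30*(-5 + sqrt(94)/12) = 150 - 5*sqrt(94)/2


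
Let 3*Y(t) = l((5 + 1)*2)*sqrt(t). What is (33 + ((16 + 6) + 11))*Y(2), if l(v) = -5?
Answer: -110*sqrt(2) ≈ -155.56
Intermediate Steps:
Y(t) = -5*sqrt(t)/3 (Y(t) = (-5*sqrt(t))/3 = -5*sqrt(t)/3)
(33 + ((16 + 6) + 11))*Y(2) = (33 + ((16 + 6) + 11))*(-5*sqrt(2)/3) = (33 + (22 + 11))*(-5*sqrt(2)/3) = (33 + 33)*(-5*sqrt(2)/3) = 66*(-5*sqrt(2)/3) = -110*sqrt(2)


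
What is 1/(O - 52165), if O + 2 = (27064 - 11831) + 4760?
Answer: -1/32174 ≈ -3.1081e-5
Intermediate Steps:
O = 19991 (O = -2 + ((27064 - 11831) + 4760) = -2 + (15233 + 4760) = -2 + 19993 = 19991)
1/(O - 52165) = 1/(19991 - 52165) = 1/(-32174) = -1/32174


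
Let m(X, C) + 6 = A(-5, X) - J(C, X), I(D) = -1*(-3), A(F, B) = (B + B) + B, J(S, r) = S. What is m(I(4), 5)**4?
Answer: 16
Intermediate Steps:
A(F, B) = 3*B (A(F, B) = 2*B + B = 3*B)
I(D) = 3
m(X, C) = -6 - C + 3*X (m(X, C) = -6 + (3*X - C) = -6 + (-C + 3*X) = -6 - C + 3*X)
m(I(4), 5)**4 = (-6 - 1*5 + 3*3)**4 = (-6 - 5 + 9)**4 = (-2)**4 = 16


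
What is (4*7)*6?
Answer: 168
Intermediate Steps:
(4*7)*6 = 28*6 = 168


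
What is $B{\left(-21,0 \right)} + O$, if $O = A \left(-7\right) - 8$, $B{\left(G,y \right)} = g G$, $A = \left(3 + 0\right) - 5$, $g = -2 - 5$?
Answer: $153$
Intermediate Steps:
$g = -7$
$A = -2$ ($A = 3 - 5 = -2$)
$B{\left(G,y \right)} = - 7 G$
$O = 6$ ($O = \left(-2\right) \left(-7\right) - 8 = 14 - 8 = 6$)
$B{\left(-21,0 \right)} + O = \left(-7\right) \left(-21\right) + 6 = 147 + 6 = 153$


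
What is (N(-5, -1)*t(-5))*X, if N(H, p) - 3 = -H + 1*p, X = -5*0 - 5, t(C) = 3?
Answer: -105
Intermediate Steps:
X = -5 (X = 0 - 5 = -5)
N(H, p) = 3 + p - H (N(H, p) = 3 + (-H + 1*p) = 3 + (-H + p) = 3 + (p - H) = 3 + p - H)
(N(-5, -1)*t(-5))*X = ((3 - 1 - 1*(-5))*3)*(-5) = ((3 - 1 + 5)*3)*(-5) = (7*3)*(-5) = 21*(-5) = -105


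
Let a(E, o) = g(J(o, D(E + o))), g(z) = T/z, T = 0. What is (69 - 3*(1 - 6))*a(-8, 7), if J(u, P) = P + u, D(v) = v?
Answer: 0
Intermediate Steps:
g(z) = 0 (g(z) = 0/z = 0)
a(E, o) = 0
(69 - 3*(1 - 6))*a(-8, 7) = (69 - 3*(1 - 6))*0 = (69 - 3*(-5))*0 = (69 + 15)*0 = 84*0 = 0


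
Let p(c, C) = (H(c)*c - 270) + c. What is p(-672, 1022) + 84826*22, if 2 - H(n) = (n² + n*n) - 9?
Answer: 608786734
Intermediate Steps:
H(n) = 11 - 2*n² (H(n) = 2 - ((n² + n*n) - 9) = 2 - ((n² + n²) - 9) = 2 - (2*n² - 9) = 2 - (-9 + 2*n²) = 2 + (9 - 2*n²) = 11 - 2*n²)
p(c, C) = -270 + c + c*(11 - 2*c²) (p(c, C) = ((11 - 2*c²)*c - 270) + c = (c*(11 - 2*c²) - 270) + c = (-270 + c*(11 - 2*c²)) + c = -270 + c + c*(11 - 2*c²))
p(-672, 1022) + 84826*22 = (-270 - 2*(-672)³ + 12*(-672)) + 84826*22 = (-270 - 2*(-303464448) - 8064) + 1866172 = (-270 + 606928896 - 8064) + 1866172 = 606920562 + 1866172 = 608786734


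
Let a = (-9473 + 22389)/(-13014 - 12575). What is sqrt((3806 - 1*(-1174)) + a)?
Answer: 4*sqrt(203784884941)/25589 ≈ 70.566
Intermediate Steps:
a = -12916/25589 (a = 12916/(-25589) = 12916*(-1/25589) = -12916/25589 ≈ -0.50475)
sqrt((3806 - 1*(-1174)) + a) = sqrt((3806 - 1*(-1174)) - 12916/25589) = sqrt((3806 + 1174) - 12916/25589) = sqrt(4980 - 12916/25589) = sqrt(127420304/25589) = 4*sqrt(203784884941)/25589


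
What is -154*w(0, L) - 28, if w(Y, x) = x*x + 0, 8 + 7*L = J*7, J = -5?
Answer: -40874/7 ≈ -5839.1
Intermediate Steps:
L = -43/7 (L = -8/7 + (-5*7)/7 = -8/7 + (⅐)*(-35) = -8/7 - 5 = -43/7 ≈ -6.1429)
w(Y, x) = x² (w(Y, x) = x² + 0 = x²)
-154*w(0, L) - 28 = -154*(-43/7)² - 28 = -154*1849/49 - 28 = -40678/7 - 28 = -40874/7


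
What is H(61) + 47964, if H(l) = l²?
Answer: 51685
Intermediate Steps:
H(61) + 47964 = 61² + 47964 = 3721 + 47964 = 51685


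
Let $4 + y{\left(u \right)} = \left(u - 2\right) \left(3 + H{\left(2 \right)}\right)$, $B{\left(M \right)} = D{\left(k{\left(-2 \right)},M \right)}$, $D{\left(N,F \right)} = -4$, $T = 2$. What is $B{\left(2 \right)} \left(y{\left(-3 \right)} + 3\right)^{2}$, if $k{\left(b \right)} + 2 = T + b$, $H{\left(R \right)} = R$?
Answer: $-2704$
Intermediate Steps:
$k{\left(b \right)} = b$ ($k{\left(b \right)} = -2 + \left(2 + b\right) = b$)
$B{\left(M \right)} = -4$
$y{\left(u \right)} = -14 + 5 u$ ($y{\left(u \right)} = -4 + \left(u - 2\right) \left(3 + 2\right) = -4 + \left(-2 + u\right) 5 = -4 + \left(-10 + 5 u\right) = -14 + 5 u$)
$B{\left(2 \right)} \left(y{\left(-3 \right)} + 3\right)^{2} = - 4 \left(\left(-14 + 5 \left(-3\right)\right) + 3\right)^{2} = - 4 \left(\left(-14 - 15\right) + 3\right)^{2} = - 4 \left(-29 + 3\right)^{2} = - 4 \left(-26\right)^{2} = \left(-4\right) 676 = -2704$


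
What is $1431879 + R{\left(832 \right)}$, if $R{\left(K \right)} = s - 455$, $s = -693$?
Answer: $1430731$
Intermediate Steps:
$R{\left(K \right)} = -1148$ ($R{\left(K \right)} = -693 - 455 = -1148$)
$1431879 + R{\left(832 \right)} = 1431879 - 1148 = 1430731$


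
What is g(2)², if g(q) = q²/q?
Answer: 4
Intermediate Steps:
g(q) = q
g(2)² = 2² = 4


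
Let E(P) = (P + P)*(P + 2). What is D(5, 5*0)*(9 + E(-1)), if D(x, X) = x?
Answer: 35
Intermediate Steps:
E(P) = 2*P*(2 + P) (E(P) = (2*P)*(2 + P) = 2*P*(2 + P))
D(5, 5*0)*(9 + E(-1)) = 5*(9 + 2*(-1)*(2 - 1)) = 5*(9 + 2*(-1)*1) = 5*(9 - 2) = 5*7 = 35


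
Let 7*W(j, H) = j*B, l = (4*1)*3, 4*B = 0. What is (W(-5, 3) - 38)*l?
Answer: -456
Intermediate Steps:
B = 0 (B = (¼)*0 = 0)
l = 12 (l = 4*3 = 12)
W(j, H) = 0 (W(j, H) = (j*0)/7 = (⅐)*0 = 0)
(W(-5, 3) - 38)*l = (0 - 38)*12 = -38*12 = -456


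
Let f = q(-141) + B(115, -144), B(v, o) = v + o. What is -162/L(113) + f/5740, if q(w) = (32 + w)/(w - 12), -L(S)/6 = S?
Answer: 5805719/24809715 ≈ 0.23401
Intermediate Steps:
L(S) = -6*S
q(w) = (32 + w)/(-12 + w)
B(v, o) = o + v
f = -4328/153 (f = (32 - 141)/(-12 - 141) + (-144 + 115) = -109/(-153) - 29 = -1/153*(-109) - 29 = 109/153 - 29 = -4328/153 ≈ -28.288)
-162/L(113) + f/5740 = -162/((-6*113)) - 4328/153/5740 = -162/(-678) - 4328/153*1/5740 = -162*(-1/678) - 1082/219555 = 27/113 - 1082/219555 = 5805719/24809715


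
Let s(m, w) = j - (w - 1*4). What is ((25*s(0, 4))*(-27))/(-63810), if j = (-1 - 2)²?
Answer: 135/1418 ≈ 0.095204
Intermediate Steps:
j = 9 (j = (-3)² = 9)
s(m, w) = 13 - w (s(m, w) = 9 - (w - 1*4) = 9 - (w - 4) = 9 - (-4 + w) = 9 + (4 - w) = 13 - w)
((25*s(0, 4))*(-27))/(-63810) = ((25*(13 - 1*4))*(-27))/(-63810) = ((25*(13 - 4))*(-27))*(-1/63810) = ((25*9)*(-27))*(-1/63810) = (225*(-27))*(-1/63810) = -6075*(-1/63810) = 135/1418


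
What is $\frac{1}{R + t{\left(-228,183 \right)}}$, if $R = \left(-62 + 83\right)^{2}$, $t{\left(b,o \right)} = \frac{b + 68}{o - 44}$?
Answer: $\frac{139}{61139} \approx 0.0022735$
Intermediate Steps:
$t{\left(b,o \right)} = \frac{68 + b}{-44 + o}$
$R = 441$ ($R = 21^{2} = 441$)
$\frac{1}{R + t{\left(-228,183 \right)}} = \frac{1}{441 + \frac{68 - 228}{-44 + 183}} = \frac{1}{441 + \frac{1}{139} \left(-160\right)} = \frac{1}{441 - \frac{160}{139}} = \frac{1}{\frac{61139}{139}} = \frac{139}{61139}$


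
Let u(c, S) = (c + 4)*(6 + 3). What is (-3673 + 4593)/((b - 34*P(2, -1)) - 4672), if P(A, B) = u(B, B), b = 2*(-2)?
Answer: -460/2797 ≈ -0.16446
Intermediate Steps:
b = -4
u(c, S) = 36 + 9*c (u(c, S) = (4 + c)*9 = 36 + 9*c)
P(A, B) = 36 + 9*B
(-3673 + 4593)/((b - 34*P(2, -1)) - 4672) = (-3673 + 4593)/((-4 - 34*(36 + 9*(-1))) - 4672) = 920/((-4 - 34*(36 - 9)) - 4672) = 920/((-4 - 34*27) - 4672) = 920/((-4 - 918) - 4672) = 920/(-922 - 4672) = 920/(-5594) = 920*(-1/5594) = -460/2797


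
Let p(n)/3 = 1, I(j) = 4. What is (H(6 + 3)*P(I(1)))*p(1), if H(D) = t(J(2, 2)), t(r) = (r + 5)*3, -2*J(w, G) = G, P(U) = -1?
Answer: -36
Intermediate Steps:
J(w, G) = -G/2
p(n) = 3 (p(n) = 3*1 = 3)
t(r) = 15 + 3*r (t(r) = (5 + r)*3 = 15 + 3*r)
H(D) = 12 (H(D) = 15 + 3*(-1/2*2) = 15 + 3*(-1) = 15 - 3 = 12)
(H(6 + 3)*P(I(1)))*p(1) = (12*(-1))*3 = -12*3 = -36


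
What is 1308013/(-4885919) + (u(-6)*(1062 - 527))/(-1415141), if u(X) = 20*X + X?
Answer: -217380432149/987752042797 ≈ -0.22008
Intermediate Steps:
u(X) = 21*X
1308013/(-4885919) + (u(-6)*(1062 - 527))/(-1415141) = 1308013/(-4885919) + ((21*(-6))*(1062 - 527))/(-1415141) = 1308013*(-1/4885919) - 126*535*(-1/1415141) = -1308013/4885919 - 67410*(-1/1415141) = -1308013/4885919 + 9630/202163 = -217380432149/987752042797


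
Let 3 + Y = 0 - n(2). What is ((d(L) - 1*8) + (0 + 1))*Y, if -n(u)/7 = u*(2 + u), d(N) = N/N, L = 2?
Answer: -318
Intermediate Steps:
d(N) = 1
n(u) = -7*u*(2 + u)
Y = 53 (Y = -3 + (0 - (-7)*2*(2 + 2)) = -3 + (0 - (-7)*2*4) = -3 + (0 - 1*(-56)) = -3 + (0 + 56) = -3 + 56 = 53)
((d(L) - 1*8) + (0 + 1))*Y = ((1 - 1*8) + (0 + 1))*53 = ((1 - 8) + 1)*53 = (-7 + 1)*53 = -6*53 = -318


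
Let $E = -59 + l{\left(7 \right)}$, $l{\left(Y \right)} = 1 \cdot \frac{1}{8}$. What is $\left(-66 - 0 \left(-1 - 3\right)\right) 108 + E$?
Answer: $- \frac{57495}{8} \approx -7186.9$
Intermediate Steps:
$l{\left(Y \right)} = \frac{1}{8}$ ($l{\left(Y \right)} = 1 \cdot \frac{1}{8} = \frac{1}{8}$)
$E = - \frac{471}{8}$ ($E = -59 + \frac{1}{8} = - \frac{471}{8} \approx -58.875$)
$\left(-66 - 0 \left(-1 - 3\right)\right) 108 + E = \left(-66 - 0 \left(-1 - 3\right)\right) 108 - \frac{471}{8} = \left(-66 - 0 \left(-4\right)\right) 108 - \frac{471}{8} = \left(-66 - 0\right) 108 - \frac{471}{8} = \left(-66 + 0\right) 108 - \frac{471}{8} = \left(-66\right) 108 - \frac{471}{8} = -7128 - \frac{471}{8} = - \frac{57495}{8}$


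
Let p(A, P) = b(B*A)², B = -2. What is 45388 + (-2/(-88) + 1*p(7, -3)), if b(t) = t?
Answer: 2005697/44 ≈ 45584.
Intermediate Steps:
p(A, P) = 4*A² (p(A, P) = (-2*A)² = 4*A²)
45388 + (-2/(-88) + 1*p(7, -3)) = 45388 + (-2/(-88) + 1*(4*7²)) = 45388 + (-2*(-1/88) + 1*(4*49)) = 45388 + (1/44 + 1*196) = 45388 + (1/44 + 196) = 45388 + 8625/44 = 2005697/44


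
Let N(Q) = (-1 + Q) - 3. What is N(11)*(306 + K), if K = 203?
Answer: 3563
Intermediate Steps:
N(Q) = -4 + Q
N(11)*(306 + K) = (-4 + 11)*(306 + 203) = 7*509 = 3563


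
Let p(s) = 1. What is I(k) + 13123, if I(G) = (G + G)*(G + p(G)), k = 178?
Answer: 76847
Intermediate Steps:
I(G) = 2*G*(1 + G) (I(G) = (G + G)*(G + 1) = (2*G)*(1 + G) = 2*G*(1 + G))
I(k) + 13123 = 2*178*(1 + 178) + 13123 = 2*178*179 + 13123 = 63724 + 13123 = 76847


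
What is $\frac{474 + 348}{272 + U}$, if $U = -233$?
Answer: $\frac{274}{13} \approx 21.077$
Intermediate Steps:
$\frac{474 + 348}{272 + U} = \frac{474 + 348}{272 - 233} = \frac{822}{39} = 822 \cdot \frac{1}{39} = \frac{274}{13}$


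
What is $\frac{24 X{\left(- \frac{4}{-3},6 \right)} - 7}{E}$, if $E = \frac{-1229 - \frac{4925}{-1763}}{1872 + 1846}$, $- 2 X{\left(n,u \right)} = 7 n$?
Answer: $\frac{390012623}{1080901} \approx 360.82$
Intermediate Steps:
$X{\left(n,u \right)} = - \frac{7 n}{2}$
$E = - \frac{1080901}{3277417}$ ($E = \frac{-1229 - - \frac{4925}{1763}}{3718} = \left(-1229 + \frac{4925}{1763}\right) \frac{1}{3718} = \left(- \frac{2161802}{1763}\right) \frac{1}{3718} = - \frac{1080901}{3277417} \approx -0.3298$)
$\frac{24 X{\left(- \frac{4}{-3},6 \right)} - 7}{E} = \frac{24 \left(- \frac{7 \left(- \frac{4}{-3}\right)}{2}\right) - 7}{- \frac{1080901}{3277417}} = \left(24 \left(- \frac{7 \left(\left(-4\right) \left(- \frac{1}{3}\right)\right)}{2}\right) - 7\right) \left(- \frac{3277417}{1080901}\right) = \left(24 \left(\left(- \frac{7}{2}\right) \frac{4}{3}\right) - 7\right) \left(- \frac{3277417}{1080901}\right) = \left(24 \left(- \frac{14}{3}\right) - 7\right) \left(- \frac{3277417}{1080901}\right) = \left(-112 - 7\right) \left(- \frac{3277417}{1080901}\right) = \left(-119\right) \left(- \frac{3277417}{1080901}\right) = \frac{390012623}{1080901}$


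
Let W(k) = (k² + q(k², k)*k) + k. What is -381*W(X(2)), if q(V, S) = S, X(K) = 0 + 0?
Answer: 0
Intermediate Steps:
X(K) = 0
W(k) = k + 2*k² (W(k) = (k² + k*k) + k = (k² + k²) + k = 2*k² + k = k + 2*k²)
-381*W(X(2)) = -0*(1 + 2*0) = -0*(1 + 0) = -0 = -381*0 = 0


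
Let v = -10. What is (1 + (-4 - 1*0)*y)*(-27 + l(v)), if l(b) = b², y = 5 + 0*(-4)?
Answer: -1387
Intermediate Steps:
y = 5 (y = 5 + 0 = 5)
(1 + (-4 - 1*0)*y)*(-27 + l(v)) = (1 + (-4 - 1*0)*5)*(-27 + (-10)²) = (1 + (-4 + 0)*5)*(-27 + 100) = (1 - 4*5)*73 = (1 - 20)*73 = -19*73 = -1387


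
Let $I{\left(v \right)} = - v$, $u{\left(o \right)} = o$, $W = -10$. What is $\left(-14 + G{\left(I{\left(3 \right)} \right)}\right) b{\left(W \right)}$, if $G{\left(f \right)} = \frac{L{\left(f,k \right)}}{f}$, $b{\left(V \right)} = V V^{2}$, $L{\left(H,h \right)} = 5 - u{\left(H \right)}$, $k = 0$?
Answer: $\frac{50000}{3} \approx 16667.0$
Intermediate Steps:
$L{\left(H,h \right)} = 5 - H$
$b{\left(V \right)} = V^{3}$
$G{\left(f \right)} = \frac{5 - f}{f}$
$\left(-14 + G{\left(I{\left(3 \right)} \right)}\right) b{\left(W \right)} = \left(-14 + \frac{5 - \left(-1\right) 3}{\left(-1\right) 3}\right) \left(-10\right)^{3} = \left(-14 + \frac{5 - -3}{-3}\right) \left(-1000\right) = \left(-14 - \frac{5 + 3}{3}\right) \left(-1000\right) = \left(-14 - \frac{8}{3}\right) \left(-1000\right) = \left(- \frac{50}{3}\right) \left(-1000\right) = \frac{50000}{3}$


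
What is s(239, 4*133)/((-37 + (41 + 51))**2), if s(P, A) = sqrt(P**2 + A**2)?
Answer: sqrt(340145)/3025 ≈ 0.19280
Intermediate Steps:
s(P, A) = sqrt(A**2 + P**2)
s(239, 4*133)/((-37 + (41 + 51))**2) = sqrt((4*133)**2 + 239**2)/((-37 + (41 + 51))**2) = sqrt(532**2 + 57121)/((-37 + 92)**2) = sqrt(283024 + 57121)/(55**2) = sqrt(340145)/3025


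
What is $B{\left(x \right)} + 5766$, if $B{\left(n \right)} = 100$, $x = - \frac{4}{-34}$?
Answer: $5866$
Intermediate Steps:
$x = \frac{2}{17}$ ($x = \left(-4\right) \left(- \frac{1}{34}\right) = \frac{2}{17} \approx 0.11765$)
$B{\left(x \right)} + 5766 = 100 + 5766 = 5866$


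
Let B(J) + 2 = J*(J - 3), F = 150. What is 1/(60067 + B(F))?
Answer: 1/82115 ≈ 1.2178e-5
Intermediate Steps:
B(J) = -2 + J*(-3 + J) (B(J) = -2 + J*(J - 3) = -2 + J*(-3 + J))
1/(60067 + B(F)) = 1/(60067 + (-2 + 150**2 - 3*150)) = 1/(60067 + (-2 + 22500 - 450)) = 1/(60067 + 22048) = 1/82115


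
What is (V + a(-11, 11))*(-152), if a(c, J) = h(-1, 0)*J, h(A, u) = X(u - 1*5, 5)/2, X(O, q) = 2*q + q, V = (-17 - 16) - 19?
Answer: -4636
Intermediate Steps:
V = -52 (V = -33 - 19 = -52)
X(O, q) = 3*q
h(A, u) = 15/2 (h(A, u) = (3*5)/2 = 15*(1/2) = 15/2)
a(c, J) = 15*J/2
(V + a(-11, 11))*(-152) = (-52 + (15/2)*11)*(-152) = (-52 + 165/2)*(-152) = (61/2)*(-152) = -4636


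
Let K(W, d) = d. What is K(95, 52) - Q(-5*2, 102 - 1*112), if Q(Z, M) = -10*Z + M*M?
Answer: -148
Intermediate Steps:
Q(Z, M) = M**2 - 10*Z (Q(Z, M) = -10*Z + M**2 = M**2 - 10*Z)
K(95, 52) - Q(-5*2, 102 - 1*112) = 52 - ((102 - 1*112)**2 - (-50)*2) = 52 - ((102 - 112)**2 - 10*(-10)) = 52 - ((-10)**2 + 100) = 52 - (100 + 100) = 52 - 1*200 = 52 - 200 = -148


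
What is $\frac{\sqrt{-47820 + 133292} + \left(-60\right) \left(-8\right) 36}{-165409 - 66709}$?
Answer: $- \frac{8640}{116059} - \frac{2 \sqrt{5342}}{116059} \approx -0.075704$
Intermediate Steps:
$\frac{\sqrt{-47820 + 133292} + \left(-60\right) \left(-8\right) 36}{-165409 - 66709} = \frac{\sqrt{85472} + 480 \cdot 36}{-232118} = \left(4 \sqrt{5342} + 17280\right) \left(- \frac{1}{232118}\right) = \left(17280 + 4 \sqrt{5342}\right) \left(- \frac{1}{232118}\right) = - \frac{8640}{116059} - \frac{2 \sqrt{5342}}{116059}$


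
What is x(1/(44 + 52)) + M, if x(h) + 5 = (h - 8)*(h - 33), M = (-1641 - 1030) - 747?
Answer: -29117279/9216 ≈ -3159.4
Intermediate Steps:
M = -3418 (M = -2671 - 747 = -3418)
x(h) = -5 + (-33 + h)*(-8 + h) (x(h) = -5 + (h - 8)*(h - 33) = -5 + (-8 + h)*(-33 + h) = -5 + (-33 + h)*(-8 + h))
x(1/(44 + 52)) + M = (259 + (1/(44 + 52))² - 41/(44 + 52)) - 3418 = (259 + (1/96)² - 41/96) - 3418 = (259 + (1/96)² - 41*1/96) - 3418 = (259 + 1/9216 - 41/96) - 3418 = 2383009/9216 - 3418 = -29117279/9216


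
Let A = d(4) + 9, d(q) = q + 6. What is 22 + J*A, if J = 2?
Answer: 60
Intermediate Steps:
d(q) = 6 + q
A = 19 (A = (6 + 4) + 9 = 10 + 9 = 19)
22 + J*A = 22 + 2*19 = 22 + 38 = 60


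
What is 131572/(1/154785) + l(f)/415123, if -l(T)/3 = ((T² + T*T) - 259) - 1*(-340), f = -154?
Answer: 8454134328915921/415123 ≈ 2.0365e+10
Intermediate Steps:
l(T) = -243 - 6*T² (l(T) = -3*(((T² + T*T) - 259) - 1*(-340)) = -3*(((T² + T²) - 259) + 340) = -3*((2*T² - 259) + 340) = -3*((-259 + 2*T²) + 340) = -3*(81 + 2*T²) = -243 - 6*T²)
131572/(1/154785) + l(f)/415123 = 131572/(1/154785) + (-243 - 6*(-154)²)/415123 = 131572/(1/154785) + (-243 - 6*23716)*(1/415123) = 131572*154785 + (-243 - 142296)*(1/415123) = 20365372020 - 142539*1/415123 = 20365372020 - 142539/415123 = 8454134328915921/415123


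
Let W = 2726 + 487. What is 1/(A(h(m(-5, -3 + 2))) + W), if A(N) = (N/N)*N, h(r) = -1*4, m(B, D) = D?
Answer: 1/3209 ≈ 0.00031162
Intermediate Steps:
h(r) = -4
A(N) = N (A(N) = 1*N = N)
W = 3213
1/(A(h(m(-5, -3 + 2))) + W) = 1/(-4 + 3213) = 1/3209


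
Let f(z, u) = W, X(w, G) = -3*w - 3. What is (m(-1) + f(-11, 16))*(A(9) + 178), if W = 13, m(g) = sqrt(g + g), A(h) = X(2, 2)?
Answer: 2197 + 169*I*sqrt(2) ≈ 2197.0 + 239.0*I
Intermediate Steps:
X(w, G) = -3 - 3*w
A(h) = -9 (A(h) = -3 - 3*2 = -3 - 6 = -9)
m(g) = sqrt(2)*sqrt(g) (m(g) = sqrt(2*g) = sqrt(2)*sqrt(g))
f(z, u) = 13
(m(-1) + f(-11, 16))*(A(9) + 178) = (sqrt(2)*sqrt(-1) + 13)*(-9 + 178) = (sqrt(2)*I + 13)*169 = (I*sqrt(2) + 13)*169 = (13 + I*sqrt(2))*169 = 2197 + 169*I*sqrt(2)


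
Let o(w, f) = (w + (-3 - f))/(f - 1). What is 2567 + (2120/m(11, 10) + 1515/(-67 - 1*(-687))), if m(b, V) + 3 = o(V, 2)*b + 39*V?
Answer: 70544471/27404 ≈ 2574.2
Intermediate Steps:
o(w, f) = (-3 + w - f)/(-1 + f)
m(b, V) = -3 + 39*V + b*(-5 + V) (m(b, V) = -3 + (((-3 + V - 1*2)/(-1 + 2))*b + 39*V) = -3 + (((-3 + V - 2)/1)*b + 39*V) = -3 + ((1*(-5 + V))*b + 39*V) = -3 + ((-5 + V)*b + 39*V) = -3 + (b*(-5 + V) + 39*V) = -3 + (39*V + b*(-5 + V)) = -3 + 39*V + b*(-5 + V))
2567 + (2120/m(11, 10) + 1515/(-67 - 1*(-687))) = 2567 + (2120/(-3 + 39*10 + 11*(-5 + 10)) + 1515/(-67 - 1*(-687))) = 2567 + (2120/(-3 + 390 + 11*5) + 1515/(-67 + 687)) = 2567 + (2120/(-3 + 390 + 55) + 1515/620) = 2567 + (2120/442 + 1515*(1/620)) = 2567 + (2120*(1/442) + 303/124) = 2567 + (1060/221 + 303/124) = 2567 + 198403/27404 = 70544471/27404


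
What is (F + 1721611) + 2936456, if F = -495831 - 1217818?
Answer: 2944418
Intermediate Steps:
F = -1713649
(F + 1721611) + 2936456 = (-1713649 + 1721611) + 2936456 = 7962 + 2936456 = 2944418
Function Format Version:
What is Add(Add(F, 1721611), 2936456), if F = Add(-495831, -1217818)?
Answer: 2944418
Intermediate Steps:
F = -1713649
Add(Add(F, 1721611), 2936456) = Add(Add(-1713649, 1721611), 2936456) = Add(7962, 2936456) = 2944418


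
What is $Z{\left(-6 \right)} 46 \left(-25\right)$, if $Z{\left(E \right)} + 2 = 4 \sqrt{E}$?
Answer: $2300 - 4600 i \sqrt{6} \approx 2300.0 - 11268.0 i$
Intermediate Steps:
$Z{\left(E \right)} = -2 + 4 \sqrt{E}$
$Z{\left(-6 \right)} 46 \left(-25\right) = \left(-2 + 4 \sqrt{-6}\right) 46 \left(-25\right) = \left(-2 + 4 i \sqrt{6}\right) 46 \left(-25\right) = \left(-92 + 184 i \sqrt{6}\right) \left(-25\right) = 2300 - 4600 i \sqrt{6}$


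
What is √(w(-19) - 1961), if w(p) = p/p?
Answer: 14*I*√10 ≈ 44.272*I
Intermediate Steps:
w(p) = 1
√(w(-19) - 1961) = √(1 - 1961) = √(-1960) = 14*I*√10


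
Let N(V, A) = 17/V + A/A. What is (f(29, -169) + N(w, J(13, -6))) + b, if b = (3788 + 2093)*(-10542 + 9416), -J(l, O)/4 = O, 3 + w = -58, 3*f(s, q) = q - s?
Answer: -403946348/61 ≈ -6.6221e+6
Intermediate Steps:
f(s, q) = -s/3 + q/3 (f(s, q) = (q - s)/3 = -s/3 + q/3)
w = -61 (w = -3 - 58 = -61)
J(l, O) = -4*O
N(V, A) = 1 + 17/V (N(V, A) = 17/V + 1 = 1 + 17/V)
b = -6622006 (b = 5881*(-1126) = -6622006)
(f(29, -169) + N(w, J(13, -6))) + b = ((-1/3*29 + (1/3)*(-169)) + (17 - 61)/(-61)) - 6622006 = ((-29/3 - 169/3) - 1/61*(-44)) - 6622006 = (-66 + 44/61) - 6622006 = -3982/61 - 6622006 = -403946348/61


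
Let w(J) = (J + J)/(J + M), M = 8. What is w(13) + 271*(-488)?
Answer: -2777182/21 ≈ -1.3225e+5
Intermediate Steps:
w(J) = 2*J/(8 + J) (w(J) = (J + J)/(J + 8) = (2*J)/(8 + J) = 2*J/(8 + J))
w(13) + 271*(-488) = 2*13/(8 + 13) + 271*(-488) = 2*13/21 - 132248 = 2*13*(1/21) - 132248 = 26/21 - 132248 = -2777182/21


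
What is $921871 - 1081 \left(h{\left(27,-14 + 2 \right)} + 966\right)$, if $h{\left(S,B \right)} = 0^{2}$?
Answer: $-122375$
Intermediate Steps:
$h{\left(S,B \right)} = 0$
$921871 - 1081 \left(h{\left(27,-14 + 2 \right)} + 966\right) = 921871 - 1081 \left(0 + 966\right) = 921871 - 1081 \cdot 966 = 921871 - 1044246 = -122375$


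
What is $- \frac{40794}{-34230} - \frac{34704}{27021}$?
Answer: $- \frac{4756847}{51384935} \approx -0.092573$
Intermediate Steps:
$- \frac{40794}{-34230} - \frac{34704}{27021} = \left(-40794\right) \left(- \frac{1}{34230}\right) - \frac{11568}{9007} = \frac{6799}{5705} - \frac{11568}{9007} = - \frac{4756847}{51384935}$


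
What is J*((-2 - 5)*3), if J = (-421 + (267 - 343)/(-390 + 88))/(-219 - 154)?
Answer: -1334193/56323 ≈ -23.688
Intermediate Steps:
J = 63533/56323 (J = (-421 - 76/(-302))/(-373) = (-421 - 76*(-1/302))*(-1/373) = (-421 + 38/151)*(-1/373) = -63533/151*(-1/373) = 63533/56323 ≈ 1.1280)
J*((-2 - 5)*3) = 63533*((-2 - 5)*3)/56323 = 63533*(-7*3)/56323 = (63533/56323)*(-21) = -1334193/56323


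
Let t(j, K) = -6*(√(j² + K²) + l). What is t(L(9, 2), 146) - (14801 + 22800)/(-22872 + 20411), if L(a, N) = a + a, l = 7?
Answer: -65761/2461 - 12*√5410 ≈ -909.35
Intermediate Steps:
L(a, N) = 2*a
t(j, K) = -42 - 6*√(K² + j²) (t(j, K) = -6*(√(j² + K²) + 7) = -6*(√(K² + j²) + 7) = -6*(7 + √(K² + j²)) = -42 - 6*√(K² + j²))
t(L(9, 2), 146) - (14801 + 22800)/(-22872 + 20411) = (-42 - 6*√(146² + (2*9)²)) - (14801 + 22800)/(-22872 + 20411) = (-42 - 6*√(21316 + 18²)) - 37601/(-2461) = (-42 - 6*√(21316 + 324)) - 37601*(-1)/2461 = (-42 - 12*√5410) - 1*(-37601/2461) = (-42 - 12*√5410) + 37601/2461 = -65761/2461 - 12*√5410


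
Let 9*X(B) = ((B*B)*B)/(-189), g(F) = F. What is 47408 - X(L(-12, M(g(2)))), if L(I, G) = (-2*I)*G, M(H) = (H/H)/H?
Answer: 2986768/63 ≈ 47409.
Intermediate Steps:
M(H) = 1/H
L(I, G) = -2*G*I
X(B) = -B³/1701 (X(B) = (((B*B)*B)/(-189))/9 = ((B²*B)*(-1/189))/9 = (B³*(-1/189))/9 = (-B³/189)/9 = -B³/1701)
47408 - X(L(-12, M(g(2)))) = 47408 - (-1)*(-2*(-12)/2)³/1701 = 47408 - (-1)*(-2*½*(-12))³/1701 = 47408 - (-1)*12³/1701 = 47408 - (-1)*1728/1701 = 47408 - 1*(-64/63) = 47408 + 64/63 = 2986768/63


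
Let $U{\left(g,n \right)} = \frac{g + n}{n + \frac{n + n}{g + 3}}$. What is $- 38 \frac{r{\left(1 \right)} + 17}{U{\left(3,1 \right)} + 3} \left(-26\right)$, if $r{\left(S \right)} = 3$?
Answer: $\frac{9880}{3} \approx 3293.3$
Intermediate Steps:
$U{\left(g,n \right)} = \frac{g + n}{n + \frac{2 n}{3 + g}}$
$- 38 \frac{r{\left(1 \right)} + 17}{U{\left(3,1 \right)} + 3} \left(-26\right) = - 38 \frac{3 + 17}{\frac{3^{2} + 3 \cdot 3 + 3 \cdot 1 + 3 \cdot 1}{1 \left(5 + 3\right)} + 3} \left(-26\right) = - 38 \frac{20}{1 \cdot \frac{1}{8} \left(9 + 9 + 3 + 3\right) + 3} \left(-26\right) = - 38 \frac{20}{1 \cdot \frac{1}{8} \cdot 24 + 3} \left(-26\right) = - 38 \frac{20}{3 + 3} \left(-26\right) = - 38 \cdot \frac{20}{6} \left(-26\right) = - 38 \cdot 20 \cdot \frac{1}{6} \left(-26\right) = \left(-38\right) \frac{10}{3} \left(-26\right) = \left(- \frac{380}{3}\right) \left(-26\right) = \frac{9880}{3}$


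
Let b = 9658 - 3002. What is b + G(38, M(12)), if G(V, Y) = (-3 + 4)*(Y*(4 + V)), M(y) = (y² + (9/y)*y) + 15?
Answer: 13712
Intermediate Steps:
M(y) = 24 + y² (M(y) = (y² + 9) + 15 = (9 + y²) + 15 = 24 + y²)
G(V, Y) = Y*(4 + V) (G(V, Y) = 1*(Y*(4 + V)) = Y*(4 + V))
b = 6656
b + G(38, M(12)) = 6656 + (24 + 12²)*(4 + 38) = 6656 + (24 + 144)*42 = 6656 + 168*42 = 6656 + 7056 = 13712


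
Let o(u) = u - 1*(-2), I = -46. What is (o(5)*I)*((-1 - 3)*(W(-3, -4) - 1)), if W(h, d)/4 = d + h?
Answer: -37352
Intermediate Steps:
W(h, d) = 4*d + 4*h (W(h, d) = 4*(d + h) = 4*d + 4*h)
o(u) = 2 + u (o(u) = u + 2 = 2 + u)
(o(5)*I)*((-1 - 3)*(W(-3, -4) - 1)) = ((2 + 5)*(-46))*((-1 - 3)*((4*(-4) + 4*(-3)) - 1)) = (7*(-46))*(-4*((-16 - 12) - 1)) = -(-1288)*(-28 - 1) = -(-1288)*(-29) = -322*116 = -37352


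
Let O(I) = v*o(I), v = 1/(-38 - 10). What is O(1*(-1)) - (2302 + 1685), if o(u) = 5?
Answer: -191381/48 ≈ -3987.1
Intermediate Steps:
v = -1/48 (v = 1/(-48) = -1/48 ≈ -0.020833)
O(I) = -5/48 (O(I) = -1/48*5 = -5/48)
O(1*(-1)) - (2302 + 1685) = -5/48 - (2302 + 1685) = -5/48 - 1*3987 = -5/48 - 3987 = -191381/48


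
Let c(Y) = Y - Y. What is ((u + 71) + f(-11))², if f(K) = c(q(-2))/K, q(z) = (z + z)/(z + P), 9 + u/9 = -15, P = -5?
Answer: 21025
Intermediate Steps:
u = -216 (u = -81 + 9*(-15) = -81 - 135 = -216)
q(z) = 2*z/(-5 + z) (q(z) = (z + z)/(z - 5) = (2*z)/(-5 + z) = 2*z/(-5 + z))
c(Y) = 0
f(K) = 0 (f(K) = 0/K = 0)
((u + 71) + f(-11))² = ((-216 + 71) + 0)² = (-145 + 0)² = (-145)² = 21025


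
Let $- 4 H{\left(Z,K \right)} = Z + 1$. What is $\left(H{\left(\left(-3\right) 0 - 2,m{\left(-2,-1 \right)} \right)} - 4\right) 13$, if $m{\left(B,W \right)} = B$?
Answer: $- \frac{195}{4} \approx -48.75$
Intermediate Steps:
$H{\left(Z,K \right)} = - \frac{1}{4} - \frac{Z}{4}$ ($H{\left(Z,K \right)} = - \frac{Z + 1}{4} = - \frac{1 + Z}{4} = - \frac{1}{4} - \frac{Z}{4}$)
$\left(H{\left(\left(-3\right) 0 - 2,m{\left(-2,-1 \right)} \right)} - 4\right) 13 = \left(\left(- \frac{1}{4} - \frac{\left(-3\right) 0 - 2}{4}\right) - 4\right) 13 = \left(\left(- \frac{1}{4} - \frac{0 - 2}{4}\right) - 4\right) 13 = \left(\left(- \frac{1}{4} - - \frac{1}{2}\right) - 4\right) 13 = \left(\left(- \frac{1}{4} + \frac{1}{2}\right) - 4\right) 13 = \left(\frac{1}{4} - 4\right) 13 = \left(- \frac{15}{4}\right) 13 = - \frac{195}{4}$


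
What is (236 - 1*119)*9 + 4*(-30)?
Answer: 933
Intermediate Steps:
(236 - 1*119)*9 + 4*(-30) = (236 - 119)*9 - 120 = 117*9 - 120 = 1053 - 120 = 933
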